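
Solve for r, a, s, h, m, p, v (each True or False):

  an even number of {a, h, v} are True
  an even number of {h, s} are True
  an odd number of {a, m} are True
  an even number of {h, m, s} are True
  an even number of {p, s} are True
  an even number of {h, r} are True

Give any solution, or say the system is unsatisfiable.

r: True; a: True; s: True; h: True; m: False; p: True; v: False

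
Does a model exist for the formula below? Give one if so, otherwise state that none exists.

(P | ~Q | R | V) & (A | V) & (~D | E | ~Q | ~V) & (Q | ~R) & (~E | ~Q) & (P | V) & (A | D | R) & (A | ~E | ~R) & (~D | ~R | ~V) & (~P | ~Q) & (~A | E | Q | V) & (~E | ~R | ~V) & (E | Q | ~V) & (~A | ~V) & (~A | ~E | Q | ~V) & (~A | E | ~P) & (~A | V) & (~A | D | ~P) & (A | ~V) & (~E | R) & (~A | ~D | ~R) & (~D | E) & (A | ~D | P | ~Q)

Case A = True:
  (~A | ~V) forces V = False.
  Clause (~A | V) is falsified — contradiction.
Case A = False:
  (A | V) forces V = True.
  Clause (A | ~V) is falsified — contradiction.
Both cases fail, so the formula is unsatisfiable.

Unsatisfiable — no assignment works.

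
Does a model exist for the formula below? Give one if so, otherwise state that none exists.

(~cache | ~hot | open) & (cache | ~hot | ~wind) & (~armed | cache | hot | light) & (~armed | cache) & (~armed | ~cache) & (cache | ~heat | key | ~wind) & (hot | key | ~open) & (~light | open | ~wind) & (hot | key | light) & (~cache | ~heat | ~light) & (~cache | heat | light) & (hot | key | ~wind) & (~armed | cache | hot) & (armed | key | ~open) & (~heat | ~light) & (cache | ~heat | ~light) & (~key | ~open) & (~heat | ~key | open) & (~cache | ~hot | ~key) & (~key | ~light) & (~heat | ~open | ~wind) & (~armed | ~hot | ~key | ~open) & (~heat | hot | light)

heat = False, armed = False, light = True, open = False, wind = False, key = False, cache = False, hot = False

Set heat = False.
Try armed = True:
  (~armed | cache) forces cache = True.
  clause (~armed | ~cache) is falsified — backtrack.
So armed = False.
Set light = True.
  then (~key | ~light) forces key = False.
  then (armed | key | ~open) forces open = False.
  then (~light | open | ~wind) forces wind = False.
Set cache = False.
Set hot = False.
All clauses satisfied.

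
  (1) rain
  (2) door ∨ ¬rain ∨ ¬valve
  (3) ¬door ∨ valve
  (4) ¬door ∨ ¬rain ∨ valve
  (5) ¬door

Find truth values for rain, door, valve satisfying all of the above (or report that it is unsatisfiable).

rain = True, door = False, valve = False

Unit clause (rain) forces rain = True.
Unit clause (¬door) forces door = False.
In (door ∨ ¬rain ∨ ¬valve) only ¬valve is left, so valve = False.
All clauses satisfied.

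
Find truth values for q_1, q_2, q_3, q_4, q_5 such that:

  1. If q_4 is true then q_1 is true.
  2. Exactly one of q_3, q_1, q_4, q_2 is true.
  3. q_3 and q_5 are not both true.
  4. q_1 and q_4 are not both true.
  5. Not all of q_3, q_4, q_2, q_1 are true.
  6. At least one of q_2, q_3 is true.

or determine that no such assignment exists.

q_1=F, q_2=F, q_3=T, q_4=F, q_5=F

  (1) q_4=F ⇒ q_1: vacuous ✓
  (2) {q_3, q_1, q_4, q_2}: 1 true — exactly one ✓
  (3) q_3=T, q_5=F — not both ✓
  (4) q_1=F, q_4=F — not both ✓
  (5) {q_3, q_4, q_2, q_1}: 1/4 true — not all ✓
  (6) {q_2, q_3}: 1 true — at least one ✓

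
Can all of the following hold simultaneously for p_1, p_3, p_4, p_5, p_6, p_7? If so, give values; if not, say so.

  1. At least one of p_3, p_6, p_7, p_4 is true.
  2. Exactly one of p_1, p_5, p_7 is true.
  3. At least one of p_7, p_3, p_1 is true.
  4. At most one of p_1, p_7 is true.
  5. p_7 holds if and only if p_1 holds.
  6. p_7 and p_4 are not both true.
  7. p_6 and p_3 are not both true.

p_1 = False; p_3 = True; p_4 = False; p_5 = True; p_6 = False; p_7 = False

  (1) {p_3, p_6, p_7, p_4}: 1 true — at least one ✓
  (2) {p_1, p_5, p_7}: 1 true — exactly one ✓
  (3) {p_7, p_3, p_1}: 1 true — at least one ✓
  (4) {p_1, p_7}: 0 true — at most one ✓
  (5) p_7=F, p_1=F — same ✓
  (6) p_7=F, p_4=F — not both ✓
  (7) p_6=F, p_3=T — not both ✓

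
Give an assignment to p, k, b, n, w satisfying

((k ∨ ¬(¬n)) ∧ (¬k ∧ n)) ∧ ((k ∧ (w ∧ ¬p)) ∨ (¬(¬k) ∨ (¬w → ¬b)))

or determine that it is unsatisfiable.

p = True; k = False; b = False; n = True; w = True

  (k ∨ ¬(¬n)) ∧ (¬k ∧ n) = True
    k ∨ ¬(¬n) = True
      ¬(¬n) = True
        ¬n = False
    ¬k ∧ n = True
      ¬k = True
  (k ∧ (w ∧ ¬p)) ∨ (¬(¬k) ∨ (¬w → ¬b)) = True
    k ∧ (w ∧ ¬p) = False
      w ∧ ¬p = False
        ¬p = False
    ¬(¬k) ∨ (¬w → ¬b) = True
      ¬(¬k) = False
        ¬k = True
      ¬w → ¬b = True
        ¬w = False
        ¬b = True
Both conjuncts True, so the formula holds.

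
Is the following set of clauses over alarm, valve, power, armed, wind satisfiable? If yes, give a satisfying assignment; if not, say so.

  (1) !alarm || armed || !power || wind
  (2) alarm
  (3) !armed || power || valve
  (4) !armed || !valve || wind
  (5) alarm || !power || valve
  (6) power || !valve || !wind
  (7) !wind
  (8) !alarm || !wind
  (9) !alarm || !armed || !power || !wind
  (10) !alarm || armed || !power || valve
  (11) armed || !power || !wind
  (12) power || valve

Unit clause (alarm) forces alarm = True.
Unit clause (!wind) forces wind = False.
Set valve = False.
  then (power || valve) forces power = True.
  then (!alarm || armed || !power || wind) forces armed = True.
All clauses satisfied.

alarm = True, valve = False, power = True, armed = True, wind = False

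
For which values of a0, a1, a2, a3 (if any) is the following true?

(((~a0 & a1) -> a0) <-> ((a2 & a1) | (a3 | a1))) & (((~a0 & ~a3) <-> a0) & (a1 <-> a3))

The formula is unsatisfiable.

Case a0 = True: the conjunct (~a0 & ~a3) <-> a0 becomes (False & ~a3) <-> True = False.
Case a0 = False: the formula simplifies to (~a1 <-> ((a2 & a1) | (a3 | a1))) & (a3 & (a1 <-> a3)).
  a3 = True: simplifies to ~a1 & a1.
    a1 = True: the conjunct ~a1 is False.
    a1 = False: the conjunct a1 is False.
  a3 = False: the conjunct a3 is False.
Both cases fail — unsatisfiable.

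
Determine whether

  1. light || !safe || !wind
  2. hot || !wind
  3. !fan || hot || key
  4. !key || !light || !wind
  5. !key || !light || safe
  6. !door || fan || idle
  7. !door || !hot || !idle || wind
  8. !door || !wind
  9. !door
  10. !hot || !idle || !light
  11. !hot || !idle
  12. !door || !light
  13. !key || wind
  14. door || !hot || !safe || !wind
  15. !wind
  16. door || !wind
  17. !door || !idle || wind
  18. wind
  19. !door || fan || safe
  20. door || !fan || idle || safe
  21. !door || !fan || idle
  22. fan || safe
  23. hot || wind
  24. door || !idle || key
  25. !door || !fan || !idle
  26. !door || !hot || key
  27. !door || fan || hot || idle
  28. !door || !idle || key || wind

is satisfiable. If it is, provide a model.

Unsatisfiable

Case wind = True:
  Clause (!wind) is falsified — contradiction.
Case wind = False:
  Clause (wind) is falsified — contradiction.
Both cases fail, so the formula is unsatisfiable.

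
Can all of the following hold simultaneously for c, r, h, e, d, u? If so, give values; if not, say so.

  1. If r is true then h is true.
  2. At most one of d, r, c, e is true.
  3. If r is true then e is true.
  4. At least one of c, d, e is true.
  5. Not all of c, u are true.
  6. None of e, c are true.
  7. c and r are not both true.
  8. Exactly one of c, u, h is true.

c: False, r: False, h: True, e: False, d: True, u: False

  (1) r=F ⇒ h: vacuous ✓
  (2) {d, r, c, e}: 1 true — at most one ✓
  (3) r=F ⇒ e: vacuous ✓
  (4) {c, d, e}: 1 true — at least one ✓
  (5) {c, u}: 0/2 true — not all ✓
  (6) {e, c}: 0 true — none ✓
  (7) c=F, r=F — not both ✓
  (8) {c, u, h}: 1 true — exactly one ✓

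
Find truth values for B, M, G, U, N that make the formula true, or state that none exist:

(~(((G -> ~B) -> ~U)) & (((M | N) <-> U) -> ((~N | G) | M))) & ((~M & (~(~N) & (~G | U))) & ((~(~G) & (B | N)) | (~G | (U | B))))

B: False, M: False, G: True, U: True, N: True

  ~(((G -> ~B) -> ~U)) & (((M | N) <-> U) -> ((~N | G) | M)) = True
    ~(((G -> ~B) -> ~U)) = True
      (G -> ~B) -> ~U = False
        G -> ~B = True
          ~B = True
        ~U = False
    ((M | N) <-> U) -> ((~N | G) | M) = True
      (M | N) <-> U = True
        M | N = True
      (~N | G) | M = True
        ~N | G = True
          ~N = False
  (~M & (~(~N) & (~G | U))) & ((~(~G) & (B | N)) | (~G | (U | B))) = True
    ~M & (~(~N) & (~G | U)) = True
      ~M = True
      ~(~N) & (~G | U) = True
        ~(~N) = True
          ~N = False
        ~G | U = True
          ~G = False
    (~(~G) & (B | N)) | (~G | (U | B)) = True
      ~(~G) & (B | N) = True
        ~(~G) = True
          ~G = False
        B | N = True
      ~G | (U | B) = True
        ~G = False
        U | B = True
Both conjuncts True, so the formula holds.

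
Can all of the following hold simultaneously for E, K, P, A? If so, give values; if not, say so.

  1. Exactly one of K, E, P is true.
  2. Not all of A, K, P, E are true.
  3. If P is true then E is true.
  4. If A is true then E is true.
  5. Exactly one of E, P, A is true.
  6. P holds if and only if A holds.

E: True, K: False, P: False, A: False

  (1) {K, E, P}: 1 true — exactly one ✓
  (2) {A, K, P, E}: 1/4 true — not all ✓
  (3) P=F ⇒ E: vacuous ✓
  (4) A=F ⇒ E: vacuous ✓
  (5) {E, P, A}: 1 true — exactly one ✓
  (6) P=F, A=F — same ✓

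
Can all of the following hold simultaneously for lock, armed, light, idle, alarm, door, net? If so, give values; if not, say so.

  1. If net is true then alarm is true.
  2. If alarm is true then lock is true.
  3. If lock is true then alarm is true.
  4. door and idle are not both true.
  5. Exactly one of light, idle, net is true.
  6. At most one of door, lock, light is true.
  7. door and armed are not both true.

lock = True; armed = True; light = False; idle = False; alarm = True; door = False; net = True

  (1) net=T ⇒ alarm: T ✓
  (2) alarm=T ⇒ lock: T ✓
  (3) lock=T ⇒ alarm: T ✓
  (4) door=F, idle=F — not both ✓
  (5) {light, idle, net}: 1 true — exactly one ✓
  (6) {door, lock, light}: 1 true — at most one ✓
  (7) door=F, armed=T — not both ✓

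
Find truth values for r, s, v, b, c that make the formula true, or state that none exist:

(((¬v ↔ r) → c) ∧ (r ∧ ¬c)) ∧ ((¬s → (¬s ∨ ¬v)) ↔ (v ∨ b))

r=T, s=F, v=T, b=T, c=F

  ((¬v ↔ r) → c) ∧ (r ∧ ¬c) = True
    (¬v ↔ r) → c = True
      ¬v ↔ r = False
        ¬v = False
    r ∧ ¬c = True
      ¬c = True
  (¬s → (¬s ∨ ¬v)) ↔ (v ∨ b) = True
    ¬s → (¬s ∨ ¬v) = True
      ¬s = True
      ¬s ∨ ¬v = True
        ¬s = True
        ¬v = False
    v ∨ b = True
Both conjuncts True, so the formula holds.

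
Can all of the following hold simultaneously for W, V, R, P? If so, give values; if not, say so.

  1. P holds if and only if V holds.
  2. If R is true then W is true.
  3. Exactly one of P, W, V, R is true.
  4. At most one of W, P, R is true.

W = True, V = False, R = False, P = False

  (1) P=F, V=F — same ✓
  (2) R=F ⇒ W: vacuous ✓
  (3) {P, W, V, R}: 1 true — exactly one ✓
  (4) {W, P, R}: 1 true — at most one ✓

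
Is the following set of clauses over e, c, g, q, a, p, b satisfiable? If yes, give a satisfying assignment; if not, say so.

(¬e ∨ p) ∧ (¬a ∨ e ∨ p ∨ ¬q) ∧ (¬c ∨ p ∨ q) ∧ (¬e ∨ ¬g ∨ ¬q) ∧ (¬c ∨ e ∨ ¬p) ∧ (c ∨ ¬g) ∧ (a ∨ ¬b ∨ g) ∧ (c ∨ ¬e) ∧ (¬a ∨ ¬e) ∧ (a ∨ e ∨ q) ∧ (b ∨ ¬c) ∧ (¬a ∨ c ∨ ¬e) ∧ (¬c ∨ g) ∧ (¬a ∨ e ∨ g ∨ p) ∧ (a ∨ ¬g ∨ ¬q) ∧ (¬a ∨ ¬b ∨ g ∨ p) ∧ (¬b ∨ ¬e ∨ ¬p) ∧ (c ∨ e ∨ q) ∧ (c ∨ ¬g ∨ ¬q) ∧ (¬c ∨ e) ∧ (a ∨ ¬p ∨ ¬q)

e=F, c=F, g=F, q=T, a=T, p=T, b=T

Try e = True:
  (¬e ∨ p) forces p = True.
  (c ∨ ¬e) forces c = True.
  (¬a ∨ ¬e) forces a = False.
  (b ∨ ¬c) forces b = True.
  clause (¬b ∨ ¬e ∨ ¬p) is falsified — backtrack.
So e = False.
  then (¬c ∨ e) forces c = False.
  then (c ∨ ¬g) forces g = False.
  then (c ∨ e ∨ q) forces q = True.
Set a = True.
  then (¬a ∨ e ∨ p ∨ ¬q) forces p = True.
Set b = True.
All clauses satisfied.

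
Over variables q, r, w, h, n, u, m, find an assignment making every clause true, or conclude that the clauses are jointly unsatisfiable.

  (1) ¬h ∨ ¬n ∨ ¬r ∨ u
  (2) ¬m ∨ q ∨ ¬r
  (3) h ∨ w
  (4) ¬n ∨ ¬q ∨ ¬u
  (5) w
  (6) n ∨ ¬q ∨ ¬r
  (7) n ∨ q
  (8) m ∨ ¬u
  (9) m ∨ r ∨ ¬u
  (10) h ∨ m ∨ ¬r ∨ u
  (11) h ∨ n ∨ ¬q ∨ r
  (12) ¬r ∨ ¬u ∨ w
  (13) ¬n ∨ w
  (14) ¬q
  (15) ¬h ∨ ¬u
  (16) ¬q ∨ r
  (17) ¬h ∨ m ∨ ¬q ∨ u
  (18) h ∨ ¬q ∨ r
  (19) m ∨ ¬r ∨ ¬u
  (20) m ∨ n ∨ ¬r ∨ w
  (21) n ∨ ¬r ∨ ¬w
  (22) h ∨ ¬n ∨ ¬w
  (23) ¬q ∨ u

q: False; r: False; w: True; h: True; n: True; u: False; m: True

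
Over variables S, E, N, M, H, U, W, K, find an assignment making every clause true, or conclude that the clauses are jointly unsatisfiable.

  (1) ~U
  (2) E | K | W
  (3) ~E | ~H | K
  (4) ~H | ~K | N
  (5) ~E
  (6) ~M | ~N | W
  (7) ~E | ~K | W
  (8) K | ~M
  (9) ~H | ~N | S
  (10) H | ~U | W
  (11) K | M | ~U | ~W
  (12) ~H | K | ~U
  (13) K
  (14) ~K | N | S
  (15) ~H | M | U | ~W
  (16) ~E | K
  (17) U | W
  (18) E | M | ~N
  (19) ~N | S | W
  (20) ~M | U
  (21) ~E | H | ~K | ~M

Unit clause (~U) forces U = False.
Unit clause (~E) forces E = False.
Unit clause (K) forces K = True.
In (U | W) only W is left, so W = True.
In (~M | U) only ~M is left, so M = False.
In (~H | M | U | ~W) only ~H is left, so H = False.
In (E | M | ~N) only ~N is left, so N = False.
In (~K | N | S) only S is left, so S = True.
All clauses satisfied.

S = True, E = False, N = False, M = False, H = False, U = False, W = True, K = True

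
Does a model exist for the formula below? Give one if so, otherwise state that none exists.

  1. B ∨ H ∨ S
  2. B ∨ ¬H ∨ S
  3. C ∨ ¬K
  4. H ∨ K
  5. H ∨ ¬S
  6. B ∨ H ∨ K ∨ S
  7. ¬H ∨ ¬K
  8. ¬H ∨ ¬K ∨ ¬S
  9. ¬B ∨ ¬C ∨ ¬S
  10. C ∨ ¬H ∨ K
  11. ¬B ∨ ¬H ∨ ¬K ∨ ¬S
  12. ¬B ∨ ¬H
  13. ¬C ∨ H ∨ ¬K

C = True; K = False; B = False; S = True; H = True

Set C = True.
Try K = True:
  (¬H ∨ ¬K) forces H = False.
  clause (¬C ∨ H ∨ ¬K) is falsified — backtrack.
So K = False.
  then (H ∨ K) forces H = True.
  then (¬B ∨ ¬H) forces B = False.
  then (B ∨ ¬H ∨ S) forces S = True.
All clauses satisfied.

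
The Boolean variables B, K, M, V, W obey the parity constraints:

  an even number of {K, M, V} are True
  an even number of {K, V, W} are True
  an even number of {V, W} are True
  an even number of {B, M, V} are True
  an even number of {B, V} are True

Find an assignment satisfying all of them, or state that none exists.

B: False, K: False, M: False, V: False, W: False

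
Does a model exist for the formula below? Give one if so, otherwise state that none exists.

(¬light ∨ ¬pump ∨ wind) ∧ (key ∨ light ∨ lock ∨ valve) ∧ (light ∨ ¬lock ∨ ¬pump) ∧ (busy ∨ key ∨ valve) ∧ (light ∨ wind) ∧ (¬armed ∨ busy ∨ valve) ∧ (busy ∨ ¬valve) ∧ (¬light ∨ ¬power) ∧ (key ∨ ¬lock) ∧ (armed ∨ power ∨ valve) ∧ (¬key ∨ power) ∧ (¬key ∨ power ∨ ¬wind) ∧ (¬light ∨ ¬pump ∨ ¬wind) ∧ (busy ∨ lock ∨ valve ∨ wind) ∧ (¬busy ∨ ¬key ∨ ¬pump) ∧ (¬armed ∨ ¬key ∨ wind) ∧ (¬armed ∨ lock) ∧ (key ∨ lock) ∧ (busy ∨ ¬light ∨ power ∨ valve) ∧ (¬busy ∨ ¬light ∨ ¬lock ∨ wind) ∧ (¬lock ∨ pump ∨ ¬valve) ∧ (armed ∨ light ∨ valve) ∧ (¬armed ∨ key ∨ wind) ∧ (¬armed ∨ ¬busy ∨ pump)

lock = False, light = False, key = True, power = True, pump = False, armed = False, wind = True, valve = True, busy = True

Set lock = False.
  then (¬armed ∨ lock) forces armed = False.
  then (key ∨ lock) forces key = True.
  then (¬key ∨ power) forces power = True.
  then (¬light ∨ ¬power) forces light = False.
  then (armed ∨ light ∨ valve) forces valve = True.
  then (light ∨ wind) forces wind = True.
  then (busy ∨ ¬valve) forces busy = True.
  then (¬busy ∨ ¬key ∨ ¬pump) forces pump = False.
All clauses satisfied.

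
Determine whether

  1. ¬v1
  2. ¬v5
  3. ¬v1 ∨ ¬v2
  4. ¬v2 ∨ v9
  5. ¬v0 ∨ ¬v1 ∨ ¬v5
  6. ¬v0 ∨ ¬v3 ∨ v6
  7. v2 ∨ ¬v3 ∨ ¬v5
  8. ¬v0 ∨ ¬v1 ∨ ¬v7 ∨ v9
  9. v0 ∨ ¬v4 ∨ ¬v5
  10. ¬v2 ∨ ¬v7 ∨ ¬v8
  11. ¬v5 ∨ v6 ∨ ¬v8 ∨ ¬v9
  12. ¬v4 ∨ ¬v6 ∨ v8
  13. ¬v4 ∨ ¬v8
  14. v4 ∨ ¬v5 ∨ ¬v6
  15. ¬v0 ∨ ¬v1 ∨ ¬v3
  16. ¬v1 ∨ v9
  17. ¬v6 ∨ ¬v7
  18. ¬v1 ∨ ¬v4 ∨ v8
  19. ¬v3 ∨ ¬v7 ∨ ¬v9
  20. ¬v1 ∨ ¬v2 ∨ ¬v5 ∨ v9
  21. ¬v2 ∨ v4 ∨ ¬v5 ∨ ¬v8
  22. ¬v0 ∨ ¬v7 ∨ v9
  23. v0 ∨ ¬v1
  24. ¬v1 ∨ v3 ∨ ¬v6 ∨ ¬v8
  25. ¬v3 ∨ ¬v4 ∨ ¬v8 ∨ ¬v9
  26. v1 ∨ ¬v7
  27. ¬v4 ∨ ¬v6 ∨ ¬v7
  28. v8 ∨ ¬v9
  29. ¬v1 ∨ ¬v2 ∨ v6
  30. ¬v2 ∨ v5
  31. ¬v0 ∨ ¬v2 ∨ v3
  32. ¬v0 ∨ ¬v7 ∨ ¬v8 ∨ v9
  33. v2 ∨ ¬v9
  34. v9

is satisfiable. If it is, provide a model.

UNSATISFIABLE

Case v1 = True:
  Clause (¬v1) is falsified — contradiction.
Case v1 = False:
  (¬v5) forces v5 = False.
  (v1 ∨ ¬v7) forces v7 = False.
  (¬v2 ∨ v5) forces v2 = False.
  (v2 ∨ ¬v9) forces v9 = False.
  Clause (v9) is falsified — contradiction.
Both cases fail, so the formula is unsatisfiable.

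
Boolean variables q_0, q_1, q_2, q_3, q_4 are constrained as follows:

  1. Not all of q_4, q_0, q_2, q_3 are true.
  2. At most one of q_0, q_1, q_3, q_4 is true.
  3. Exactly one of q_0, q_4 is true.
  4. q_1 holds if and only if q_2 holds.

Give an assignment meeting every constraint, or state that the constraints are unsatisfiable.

q_0 = True, q_1 = False, q_2 = False, q_3 = False, q_4 = False

  (1) {q_4, q_0, q_2, q_3}: 1/4 true — not all ✓
  (2) {q_0, q_1, q_3, q_4}: 1 true — at most one ✓
  (3) {q_0, q_4}: 1 true — exactly one ✓
  (4) q_1=F, q_2=F — same ✓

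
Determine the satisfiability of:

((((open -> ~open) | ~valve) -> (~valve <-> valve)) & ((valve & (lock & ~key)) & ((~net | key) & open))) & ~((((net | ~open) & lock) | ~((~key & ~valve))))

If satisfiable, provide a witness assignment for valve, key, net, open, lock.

No satisfying assignment exists.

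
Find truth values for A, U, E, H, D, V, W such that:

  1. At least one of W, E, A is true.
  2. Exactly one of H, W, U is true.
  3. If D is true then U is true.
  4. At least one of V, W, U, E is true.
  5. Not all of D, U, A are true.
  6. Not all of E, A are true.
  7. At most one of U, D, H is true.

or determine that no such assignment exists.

A=F; U=F; E=F; H=F; D=F; V=T; W=T

  (1) {W, E, A}: 1 true — at least one ✓
  (2) {H, W, U}: 1 true — exactly one ✓
  (3) D=F ⇒ U: vacuous ✓
  (4) {V, W, U, E}: 2 true — at least one ✓
  (5) {D, U, A}: 0/3 true — not all ✓
  (6) {E, A}: 0/2 true — not all ✓
  (7) {U, D, H}: 0 true — at most one ✓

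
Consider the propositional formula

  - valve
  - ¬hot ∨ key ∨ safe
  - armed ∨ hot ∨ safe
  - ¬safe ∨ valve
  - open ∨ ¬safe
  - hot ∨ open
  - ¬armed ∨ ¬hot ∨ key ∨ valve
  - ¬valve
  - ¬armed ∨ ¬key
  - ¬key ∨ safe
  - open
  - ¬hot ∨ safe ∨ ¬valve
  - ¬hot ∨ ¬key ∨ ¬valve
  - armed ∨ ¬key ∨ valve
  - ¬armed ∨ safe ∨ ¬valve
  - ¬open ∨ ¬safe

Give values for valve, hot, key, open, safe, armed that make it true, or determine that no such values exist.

The formula is unsatisfiable.

Case valve = True:
  Clause (¬valve) is falsified — contradiction.
Case valve = False:
  Clause (valve) is falsified — contradiction.
Both cases fail, so the formula is unsatisfiable.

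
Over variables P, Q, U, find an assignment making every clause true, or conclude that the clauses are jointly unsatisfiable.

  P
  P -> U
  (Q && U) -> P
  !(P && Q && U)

P = True; Q = False; U = True

Unit clause (P) forces P = True.
In (!P || U) only U is left, so U = True.
In (!P || !Q || !U) only !Q is left, so Q = False.
Check each clause:
  (P): P holds.
  (!P || !Q || !U): !Q holds.
  (P || !Q || !U): P holds.
  (!P || U): U holds.
All clauses satisfied.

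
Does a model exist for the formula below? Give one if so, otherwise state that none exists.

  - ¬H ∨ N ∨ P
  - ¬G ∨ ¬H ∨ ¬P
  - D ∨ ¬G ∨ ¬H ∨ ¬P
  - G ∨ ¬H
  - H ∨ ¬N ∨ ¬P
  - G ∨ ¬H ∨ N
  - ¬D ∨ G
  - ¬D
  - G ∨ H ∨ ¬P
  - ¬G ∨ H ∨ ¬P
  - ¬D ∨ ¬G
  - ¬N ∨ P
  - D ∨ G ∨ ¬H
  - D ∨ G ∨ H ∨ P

G: True; D: False; N: False; P: False; H: False

Unit clause (¬D) forces D = False.
Try G = False:
  (G ∨ ¬H) forces H = False.
  (G ∨ H ∨ ¬P) forces P = False.
  clause (D ∨ G ∨ H ∨ P) is falsified — backtrack.
So G = True.
Set N = False.
Set P = False.
  then (¬H ∨ N ∨ P) forces H = False.
All clauses satisfied.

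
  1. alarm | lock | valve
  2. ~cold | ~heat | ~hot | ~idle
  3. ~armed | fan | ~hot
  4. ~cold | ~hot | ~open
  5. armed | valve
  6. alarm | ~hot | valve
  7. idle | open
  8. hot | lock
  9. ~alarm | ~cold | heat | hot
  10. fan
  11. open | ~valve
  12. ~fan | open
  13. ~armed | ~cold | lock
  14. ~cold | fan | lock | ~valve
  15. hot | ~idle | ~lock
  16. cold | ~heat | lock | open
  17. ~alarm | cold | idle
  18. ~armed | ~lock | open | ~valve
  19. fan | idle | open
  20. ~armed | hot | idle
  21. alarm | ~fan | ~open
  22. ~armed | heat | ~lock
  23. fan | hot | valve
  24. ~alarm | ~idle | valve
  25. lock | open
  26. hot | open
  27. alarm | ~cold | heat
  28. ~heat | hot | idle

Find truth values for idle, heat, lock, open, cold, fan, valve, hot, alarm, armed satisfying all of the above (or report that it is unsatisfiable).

idle = True; heat = True; lock = True; open = True; cold = False; fan = True; valve = True; hot = True; alarm = True; armed = True

Unit clause (fan) forces fan = True.
In (~fan | open) only open is left, so open = True.
In (alarm | ~fan | ~open) only alarm is left, so alarm = True.
Try idle = False:
  (~alarm | cold | idle) forces cold = True.
  (~cold | ~hot | ~open) forces hot = False.
  (hot | lock) forces lock = True.
  (~alarm | ~cold | heat | hot) forces heat = True.
  clause (~heat | hot | idle) is falsified — backtrack.
So idle = True.
  then (~alarm | ~idle | valve) forces valve = True.
Set heat = True.
Set lock = True.
  then (hot | ~idle | ~lock) forces hot = True.
  then (~cold | ~heat | ~hot | ~idle) forces cold = False.
Set armed = True.
All clauses satisfied.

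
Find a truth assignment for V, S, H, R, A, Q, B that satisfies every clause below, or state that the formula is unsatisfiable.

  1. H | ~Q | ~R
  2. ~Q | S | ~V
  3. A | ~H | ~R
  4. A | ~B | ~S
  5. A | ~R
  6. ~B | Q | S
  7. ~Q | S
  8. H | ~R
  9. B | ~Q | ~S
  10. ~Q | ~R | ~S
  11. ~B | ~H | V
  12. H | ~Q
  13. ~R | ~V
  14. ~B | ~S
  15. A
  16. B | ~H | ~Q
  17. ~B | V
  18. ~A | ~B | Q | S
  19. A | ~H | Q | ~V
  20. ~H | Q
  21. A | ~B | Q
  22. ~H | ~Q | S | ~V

V = False, S = True, H = False, R = False, A = True, Q = False, B = False

Unit clause (A) forces A = True.
Set V = False.
  then (~B | V) forces B = False.
Set S = True.
  then (B | ~Q | ~S) forces Q = False.
  then (~H | Q) forces H = False.
  then (H | ~R) forces R = False.
All clauses satisfied.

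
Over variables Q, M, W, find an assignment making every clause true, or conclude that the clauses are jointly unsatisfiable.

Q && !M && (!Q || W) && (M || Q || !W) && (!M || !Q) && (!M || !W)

Unit clause (Q) forces Q = True.
Unit clause (!M) forces M = False.
In (!Q || W) only W is left, so W = True.
Check each clause:
  (Q): Q holds.
  (!M): !M holds.
  (!Q || W): W holds.
  (M || Q || !W): Q holds.
  (!M || !Q): !M holds.
  (!M || !W): !M holds.
All clauses satisfied.

Q = True, M = False, W = True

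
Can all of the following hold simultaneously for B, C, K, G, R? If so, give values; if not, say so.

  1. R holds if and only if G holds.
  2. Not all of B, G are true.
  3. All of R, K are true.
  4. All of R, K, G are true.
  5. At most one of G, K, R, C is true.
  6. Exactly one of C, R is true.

The formula is unsatisfiable.

Case K = True:
  (3) forces R = True.
  Constraint (5) is violated (K=T, R=T) — contradiction.
Case K = False:
  Constraint (3) is violated (K=F) — contradiction.
Both cases fail — unsatisfiable.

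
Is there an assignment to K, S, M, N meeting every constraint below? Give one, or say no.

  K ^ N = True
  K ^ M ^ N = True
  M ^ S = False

K = True, S = False, M = False, N = False

K ^ N = T ^ F = True ✓
K ^ M ^ N = T ^ F ^ F = True ✓
M ^ S = F ^ F = False ✓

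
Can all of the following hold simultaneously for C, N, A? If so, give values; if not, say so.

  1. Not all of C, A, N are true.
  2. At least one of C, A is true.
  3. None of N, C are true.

C: False; N: False; A: True

  (1) {C, A, N}: 1/3 true — not all ✓
  (2) {C, A}: 1 true — at least one ✓
  (3) {N, C}: 0 true — none ✓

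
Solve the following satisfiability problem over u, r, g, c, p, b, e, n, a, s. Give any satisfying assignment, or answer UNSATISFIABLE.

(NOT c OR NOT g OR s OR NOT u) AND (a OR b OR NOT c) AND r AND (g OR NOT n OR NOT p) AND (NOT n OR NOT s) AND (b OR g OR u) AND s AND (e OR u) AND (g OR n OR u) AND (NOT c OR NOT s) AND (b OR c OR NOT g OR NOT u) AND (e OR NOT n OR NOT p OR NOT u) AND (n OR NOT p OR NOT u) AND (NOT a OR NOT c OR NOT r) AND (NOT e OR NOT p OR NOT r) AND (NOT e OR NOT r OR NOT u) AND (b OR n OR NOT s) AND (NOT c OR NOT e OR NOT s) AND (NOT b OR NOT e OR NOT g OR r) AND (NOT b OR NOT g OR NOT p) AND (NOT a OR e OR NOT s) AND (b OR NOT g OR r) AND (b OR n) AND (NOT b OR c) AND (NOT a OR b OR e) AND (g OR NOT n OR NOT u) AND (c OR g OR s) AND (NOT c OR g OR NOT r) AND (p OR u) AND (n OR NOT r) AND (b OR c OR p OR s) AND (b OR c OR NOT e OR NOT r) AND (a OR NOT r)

Case r = True:
  (s) forces s = True.
  (NOT n OR NOT s) forces n = False.
  Clause (n OR NOT r) is falsified — contradiction.
Case r = False:
  Clause (r) is falsified — contradiction.
Both cases fail, so the formula is unsatisfiable.

Unsatisfiable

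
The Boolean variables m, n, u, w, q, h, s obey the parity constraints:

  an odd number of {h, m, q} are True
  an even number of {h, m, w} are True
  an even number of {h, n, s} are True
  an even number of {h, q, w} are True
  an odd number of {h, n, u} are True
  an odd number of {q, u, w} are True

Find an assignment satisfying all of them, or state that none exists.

m = False; n = False; u = False; w = True; q = False; h = True; s = True

{h, m, q}: 1 true → odd ✓
{h, m, w}: 2 true → even ✓
{h, n, s}: 2 true → even ✓
{h, q, w}: 2 true → even ✓
{h, n, u}: 1 true → odd ✓
{q, u, w}: 1 true → odd ✓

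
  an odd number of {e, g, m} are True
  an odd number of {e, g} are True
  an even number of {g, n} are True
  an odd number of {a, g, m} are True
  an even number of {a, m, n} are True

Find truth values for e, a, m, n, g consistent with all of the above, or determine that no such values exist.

The formula is unsatisfiable.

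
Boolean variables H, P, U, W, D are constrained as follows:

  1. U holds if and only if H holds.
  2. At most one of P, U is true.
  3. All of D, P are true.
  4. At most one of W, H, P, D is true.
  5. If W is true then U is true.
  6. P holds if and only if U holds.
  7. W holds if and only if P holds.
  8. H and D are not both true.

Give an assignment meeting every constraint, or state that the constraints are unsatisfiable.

Case D = True:
  (3) forces P = True.
  Constraint (4) is violated (P=T, D=T) — contradiction.
Case D = False:
  Constraint (3) is violated (D=F) — contradiction.
Both cases fail — unsatisfiable.

Unsatisfiable — no assignment works.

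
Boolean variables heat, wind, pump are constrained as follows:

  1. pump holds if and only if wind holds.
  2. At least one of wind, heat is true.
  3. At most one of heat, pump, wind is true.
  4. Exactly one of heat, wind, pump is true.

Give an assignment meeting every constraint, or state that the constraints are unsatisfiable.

heat = True, wind = False, pump = False

  (1) pump=F, wind=F — same ✓
  (2) {wind, heat}: 1 true — at least one ✓
  (3) {heat, pump, wind}: 1 true — at most one ✓
  (4) {heat, wind, pump}: 1 true — exactly one ✓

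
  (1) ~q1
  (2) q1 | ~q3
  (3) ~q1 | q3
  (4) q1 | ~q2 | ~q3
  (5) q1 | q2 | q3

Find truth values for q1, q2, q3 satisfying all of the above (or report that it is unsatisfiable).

Unit clause (~q1) forces q1 = False.
In (q1 | ~q3) only ~q3 is left, so q3 = False.
In (q1 | q2 | q3) only q2 is left, so q2 = True.
All clauses satisfied.

q1 = False, q2 = True, q3 = False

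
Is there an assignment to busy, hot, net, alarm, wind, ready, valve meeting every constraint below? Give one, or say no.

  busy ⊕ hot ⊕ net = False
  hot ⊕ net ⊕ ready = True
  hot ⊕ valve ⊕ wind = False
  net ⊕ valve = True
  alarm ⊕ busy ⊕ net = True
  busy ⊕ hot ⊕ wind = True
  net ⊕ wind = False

Adding constraints 1, 6, 7 mod 2: every variable appears an even number of times on the left, so the left side is 0.
But the right sides sum to 1 (mod 2). 0 ≠ 1 — the system is inconsistent.

Unsatisfiable — no assignment works.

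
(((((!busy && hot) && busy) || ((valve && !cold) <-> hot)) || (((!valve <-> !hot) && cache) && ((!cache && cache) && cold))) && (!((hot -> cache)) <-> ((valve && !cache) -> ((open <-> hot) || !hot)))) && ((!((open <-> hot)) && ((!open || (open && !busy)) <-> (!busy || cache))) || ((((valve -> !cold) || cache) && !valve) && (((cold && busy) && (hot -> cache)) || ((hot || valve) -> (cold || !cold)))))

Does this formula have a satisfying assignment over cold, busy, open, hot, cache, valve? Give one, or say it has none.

No satisfying assignment exists.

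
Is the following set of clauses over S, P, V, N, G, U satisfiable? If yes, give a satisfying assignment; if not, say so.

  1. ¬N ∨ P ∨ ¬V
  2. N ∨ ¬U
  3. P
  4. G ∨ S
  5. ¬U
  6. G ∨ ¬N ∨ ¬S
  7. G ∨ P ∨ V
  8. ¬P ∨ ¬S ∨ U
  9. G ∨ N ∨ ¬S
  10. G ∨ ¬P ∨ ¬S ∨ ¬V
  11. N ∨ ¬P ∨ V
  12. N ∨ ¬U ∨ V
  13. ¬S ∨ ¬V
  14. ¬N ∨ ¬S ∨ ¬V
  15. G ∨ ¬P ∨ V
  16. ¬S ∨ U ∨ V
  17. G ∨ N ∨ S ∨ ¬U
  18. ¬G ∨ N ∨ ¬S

Unit clause (P) forces P = True.
Unit clause (¬U) forces U = False.
In (¬P ∨ ¬S ∨ U) only ¬S is left, so S = False.
In (G ∨ S) only G is left, so G = True.
Set V = True.
Set N = False.
All clauses satisfied.

S: False, P: True, V: True, N: False, G: True, U: False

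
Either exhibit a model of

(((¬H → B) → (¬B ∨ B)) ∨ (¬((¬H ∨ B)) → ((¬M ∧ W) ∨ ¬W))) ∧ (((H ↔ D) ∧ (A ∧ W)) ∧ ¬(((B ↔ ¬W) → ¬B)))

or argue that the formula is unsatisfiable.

Case B = True: the formula simplifies to ((H ↔ D) ∧ (A ∧ W)) ∧ ¬W.
  W = True: the conjunct ¬W is False.
  W = False: the conjunct W is False.
Case B = False: the conjunct ¬(((B ↔ ¬W) → ¬B)) becomes ¬((W → True)) = False.
Both cases fail — unsatisfiable.

The formula is unsatisfiable.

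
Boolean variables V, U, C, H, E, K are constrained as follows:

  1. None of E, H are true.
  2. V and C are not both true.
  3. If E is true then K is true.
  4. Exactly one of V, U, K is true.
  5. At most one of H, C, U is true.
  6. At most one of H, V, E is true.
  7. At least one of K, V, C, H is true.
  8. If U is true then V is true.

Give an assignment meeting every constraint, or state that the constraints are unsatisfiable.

V: True, U: False, C: False, H: False, E: False, K: False

  (1) {E, H}: 0 true — none ✓
  (2) V=T, C=F — not both ✓
  (3) E=F ⇒ K: vacuous ✓
  (4) {V, U, K}: 1 true — exactly one ✓
  (5) {H, C, U}: 0 true — at most one ✓
  (6) {H, V, E}: 1 true — at most one ✓
  (7) {K, V, C, H}: 1 true — at least one ✓
  (8) U=F ⇒ V: vacuous ✓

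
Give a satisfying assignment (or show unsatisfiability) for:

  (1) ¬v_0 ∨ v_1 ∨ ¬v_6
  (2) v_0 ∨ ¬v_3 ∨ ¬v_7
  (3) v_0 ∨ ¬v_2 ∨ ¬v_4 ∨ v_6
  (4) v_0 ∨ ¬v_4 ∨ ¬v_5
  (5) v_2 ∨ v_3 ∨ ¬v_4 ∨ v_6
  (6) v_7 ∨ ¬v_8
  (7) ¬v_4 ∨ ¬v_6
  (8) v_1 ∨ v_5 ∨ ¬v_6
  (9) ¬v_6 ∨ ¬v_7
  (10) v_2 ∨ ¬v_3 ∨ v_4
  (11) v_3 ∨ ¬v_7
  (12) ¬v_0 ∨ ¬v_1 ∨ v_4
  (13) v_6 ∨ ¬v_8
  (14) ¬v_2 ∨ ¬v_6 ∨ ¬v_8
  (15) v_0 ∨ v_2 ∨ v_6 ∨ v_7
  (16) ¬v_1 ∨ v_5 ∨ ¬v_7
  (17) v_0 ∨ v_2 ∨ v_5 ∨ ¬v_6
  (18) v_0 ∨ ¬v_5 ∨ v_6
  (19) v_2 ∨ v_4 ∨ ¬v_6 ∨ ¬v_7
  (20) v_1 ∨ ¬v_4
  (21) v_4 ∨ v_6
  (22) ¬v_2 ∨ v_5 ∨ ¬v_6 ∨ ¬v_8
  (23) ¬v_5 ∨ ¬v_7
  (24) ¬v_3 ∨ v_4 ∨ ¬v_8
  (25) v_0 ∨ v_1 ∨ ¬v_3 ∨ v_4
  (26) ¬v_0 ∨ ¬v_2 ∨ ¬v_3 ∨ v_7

v_0 = True, v_1 = True, v_2 = False, v_3 = True, v_4 = True, v_5 = True, v_6 = False, v_7 = False, v_8 = False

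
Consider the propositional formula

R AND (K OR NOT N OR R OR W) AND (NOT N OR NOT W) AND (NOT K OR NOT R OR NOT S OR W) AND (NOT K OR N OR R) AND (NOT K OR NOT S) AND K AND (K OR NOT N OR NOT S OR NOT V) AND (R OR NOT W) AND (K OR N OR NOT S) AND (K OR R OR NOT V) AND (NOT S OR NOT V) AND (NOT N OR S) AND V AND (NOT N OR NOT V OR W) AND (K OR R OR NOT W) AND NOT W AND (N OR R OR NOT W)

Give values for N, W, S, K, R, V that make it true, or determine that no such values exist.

Unit clause (R) forces R = True.
Unit clause (K) forces K = True.
Unit clause (V) forces V = True.
Unit clause (NOT W) forces W = False.
In (NOT K OR NOT R OR NOT S OR W) only NOT S is left, so S = False.
In (NOT N OR S) only NOT N is left, so N = False.
All clauses satisfied.

N: False; W: False; S: False; K: True; R: True; V: True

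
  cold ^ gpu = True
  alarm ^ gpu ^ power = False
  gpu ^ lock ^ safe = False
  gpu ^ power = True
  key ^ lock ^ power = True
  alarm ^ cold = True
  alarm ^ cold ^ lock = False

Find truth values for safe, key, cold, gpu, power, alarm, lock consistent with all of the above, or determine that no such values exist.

safe = False, key = False, cold = False, gpu = True, power = False, alarm = True, lock = True

cold ^ gpu = F ^ T = True ✓
alarm ^ gpu ^ power = T ^ T ^ F = False ✓
gpu ^ lock ^ safe = T ^ T ^ F = False ✓
gpu ^ power = T ^ F = True ✓
key ^ lock ^ power = F ^ T ^ F = True ✓
alarm ^ cold = T ^ F = True ✓
alarm ^ cold ^ lock = T ^ F ^ T = False ✓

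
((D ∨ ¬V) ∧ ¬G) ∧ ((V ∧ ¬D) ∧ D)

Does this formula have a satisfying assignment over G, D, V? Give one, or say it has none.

The formula is unsatisfiable.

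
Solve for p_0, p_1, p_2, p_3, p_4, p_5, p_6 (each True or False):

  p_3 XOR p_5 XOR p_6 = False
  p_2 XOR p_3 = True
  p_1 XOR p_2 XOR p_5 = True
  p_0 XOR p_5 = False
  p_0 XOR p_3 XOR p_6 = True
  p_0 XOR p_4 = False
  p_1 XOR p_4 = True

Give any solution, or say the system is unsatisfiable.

Unsatisfiable — no assignment works.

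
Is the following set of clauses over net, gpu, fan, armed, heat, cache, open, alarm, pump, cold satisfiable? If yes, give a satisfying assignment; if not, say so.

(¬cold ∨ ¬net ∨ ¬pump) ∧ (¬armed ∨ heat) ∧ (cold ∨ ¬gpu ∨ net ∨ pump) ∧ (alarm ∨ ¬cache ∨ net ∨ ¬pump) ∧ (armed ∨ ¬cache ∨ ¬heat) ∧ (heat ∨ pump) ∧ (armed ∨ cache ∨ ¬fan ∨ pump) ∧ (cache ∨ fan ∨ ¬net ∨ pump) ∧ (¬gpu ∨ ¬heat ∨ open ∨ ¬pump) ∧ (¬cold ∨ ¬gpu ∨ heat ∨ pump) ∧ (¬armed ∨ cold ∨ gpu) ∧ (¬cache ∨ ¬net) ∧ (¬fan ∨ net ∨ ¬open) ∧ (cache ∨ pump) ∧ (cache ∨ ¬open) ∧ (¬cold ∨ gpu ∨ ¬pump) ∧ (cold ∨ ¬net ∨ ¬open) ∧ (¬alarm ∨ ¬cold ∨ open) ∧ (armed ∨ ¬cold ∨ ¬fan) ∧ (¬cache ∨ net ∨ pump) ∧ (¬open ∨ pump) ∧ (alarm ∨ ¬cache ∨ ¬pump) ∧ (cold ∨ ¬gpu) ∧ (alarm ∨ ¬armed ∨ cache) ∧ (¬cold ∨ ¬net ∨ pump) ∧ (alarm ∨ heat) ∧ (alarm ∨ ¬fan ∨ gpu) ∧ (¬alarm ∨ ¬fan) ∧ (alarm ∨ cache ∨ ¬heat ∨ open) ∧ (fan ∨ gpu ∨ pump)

Set net = False.
Set gpu = True.
  then (cold ∨ ¬gpu) forces cold = True.
Set fan = False.
Set armed = False.
Try heat = True:
  (armed ∨ ¬cache ∨ ¬heat) forces cache = False.
  (cache ∨ pump) forces pump = True.
  (¬gpu ∨ ¬heat ∨ open ∨ ¬pump) forces open = True.
  clause (cache ∨ ¬open) is falsified — backtrack.
So heat = False.
  then (heat ∨ pump) forces pump = True.
  then (alarm ∨ heat) forces alarm = True.
  then (¬alarm ∨ ¬cold ∨ open) forces open = True.
  then (cache ∨ ¬open) forces cache = True.
All clauses satisfied.

net=F, gpu=T, fan=F, armed=F, heat=F, cache=T, open=T, alarm=T, pump=T, cold=T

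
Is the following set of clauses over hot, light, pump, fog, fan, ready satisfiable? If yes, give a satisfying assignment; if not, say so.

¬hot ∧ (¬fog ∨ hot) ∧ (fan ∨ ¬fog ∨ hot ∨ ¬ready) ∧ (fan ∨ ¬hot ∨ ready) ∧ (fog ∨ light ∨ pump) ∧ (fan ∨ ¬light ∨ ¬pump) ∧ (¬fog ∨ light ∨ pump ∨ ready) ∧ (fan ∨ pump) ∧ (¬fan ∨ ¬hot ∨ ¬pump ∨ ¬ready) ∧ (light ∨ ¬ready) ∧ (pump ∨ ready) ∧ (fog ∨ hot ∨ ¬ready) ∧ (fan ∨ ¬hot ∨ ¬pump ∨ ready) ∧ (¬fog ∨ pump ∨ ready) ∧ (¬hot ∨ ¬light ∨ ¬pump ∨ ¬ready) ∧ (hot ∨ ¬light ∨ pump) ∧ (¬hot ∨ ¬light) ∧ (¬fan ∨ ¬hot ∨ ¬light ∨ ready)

Unit clause (¬hot) forces hot = False.
In (¬fog ∨ hot) only ¬fog is left, so fog = False.
In (fog ∨ hot ∨ ¬ready) only ¬ready is left, so ready = False.
In (pump ∨ ready) only pump is left, so pump = True.
Set light = False.
Set fan = False.
All clauses satisfied.

hot = False, light = False, pump = True, fog = False, fan = False, ready = False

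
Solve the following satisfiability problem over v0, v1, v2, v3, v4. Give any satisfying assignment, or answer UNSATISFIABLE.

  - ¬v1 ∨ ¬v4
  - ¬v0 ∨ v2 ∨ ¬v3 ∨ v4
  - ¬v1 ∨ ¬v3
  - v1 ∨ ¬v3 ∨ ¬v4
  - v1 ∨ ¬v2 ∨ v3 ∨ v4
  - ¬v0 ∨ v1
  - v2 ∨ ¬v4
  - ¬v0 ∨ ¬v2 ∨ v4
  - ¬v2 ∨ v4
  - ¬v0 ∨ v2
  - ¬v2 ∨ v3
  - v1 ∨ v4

Try v0 = True:
  (¬v0 ∨ v1) forces v1 = True.
  (¬v1 ∨ ¬v4) forces v4 = False.
  (¬v1 ∨ ¬v3) forces v3 = False.
  (¬v0 ∨ ¬v2 ∨ v4) forces v2 = False.
  clause (¬v0 ∨ v2) is falsified — backtrack.
So v0 = False.
Set v1 = True.
  then (¬v1 ∨ ¬v4) forces v4 = False.
  then (¬v1 ∨ ¬v3) forces v3 = False.
  then (¬v2 ∨ v4) forces v2 = False.
All clauses satisfied.

v0 = False, v1 = True, v2 = False, v3 = False, v4 = False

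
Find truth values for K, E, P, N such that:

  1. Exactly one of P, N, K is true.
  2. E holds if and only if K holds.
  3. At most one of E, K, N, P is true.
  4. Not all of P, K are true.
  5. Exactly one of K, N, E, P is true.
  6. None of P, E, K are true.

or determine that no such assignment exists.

K=F, E=F, P=F, N=T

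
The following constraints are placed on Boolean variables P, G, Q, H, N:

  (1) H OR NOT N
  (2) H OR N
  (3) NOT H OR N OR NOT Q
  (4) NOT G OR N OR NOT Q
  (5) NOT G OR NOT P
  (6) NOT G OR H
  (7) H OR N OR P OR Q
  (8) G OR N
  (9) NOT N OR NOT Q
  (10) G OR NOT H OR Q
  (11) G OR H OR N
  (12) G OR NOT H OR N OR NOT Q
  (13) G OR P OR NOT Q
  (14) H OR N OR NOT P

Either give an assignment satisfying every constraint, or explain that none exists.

Set P = False.
Set G = True.
  then (NOT G OR H) forces H = True.
Try Q = True:
  (NOT H OR N OR NOT Q) forces N = True.
  clause (NOT N OR NOT Q) is falsified — backtrack.
So Q = False.
Set N = True.
All clauses satisfied.

P = False, G = True, Q = False, H = True, N = True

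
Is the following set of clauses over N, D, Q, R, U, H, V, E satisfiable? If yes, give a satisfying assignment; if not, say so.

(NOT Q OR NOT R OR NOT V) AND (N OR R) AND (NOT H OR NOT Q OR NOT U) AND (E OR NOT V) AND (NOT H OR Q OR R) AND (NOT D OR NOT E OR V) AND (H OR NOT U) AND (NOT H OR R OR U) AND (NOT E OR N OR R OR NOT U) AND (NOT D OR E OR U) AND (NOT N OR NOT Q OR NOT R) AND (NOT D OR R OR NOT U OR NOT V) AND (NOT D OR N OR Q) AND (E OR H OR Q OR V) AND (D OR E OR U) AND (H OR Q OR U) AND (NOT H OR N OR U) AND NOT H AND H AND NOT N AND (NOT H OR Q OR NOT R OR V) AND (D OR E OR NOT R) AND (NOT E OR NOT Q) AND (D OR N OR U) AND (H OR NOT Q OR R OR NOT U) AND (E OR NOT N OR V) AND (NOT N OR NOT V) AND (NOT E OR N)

Case H = True:
  Clause (NOT H) is falsified — contradiction.
Case H = False:
  Clause (H) is falsified — contradiction.
Both cases fail, so the formula is unsatisfiable.

No satisfying assignment exists.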